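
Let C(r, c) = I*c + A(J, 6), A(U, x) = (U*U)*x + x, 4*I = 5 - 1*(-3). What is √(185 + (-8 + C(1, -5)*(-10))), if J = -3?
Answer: I*√323 ≈ 17.972*I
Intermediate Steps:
I = 2 (I = (5 - 1*(-3))/4 = (5 + 3)/4 = (¼)*8 = 2)
A(U, x) = x + x*U² (A(U, x) = U²*x + x = x*U² + x = x + x*U²)
C(r, c) = 60 + 2*c (C(r, c) = 2*c + 6*(1 + (-3)²) = 2*c + 6*(1 + 9) = 2*c + 6*10 = 2*c + 60 = 60 + 2*c)
√(185 + (-8 + C(1, -5)*(-10))) = √(185 + (-8 + (60 + 2*(-5))*(-10))) = √(185 + (-8 + (60 - 10)*(-10))) = √(185 + (-8 + 50*(-10))) = √(185 + (-8 - 500)) = √(185 - 508) = √(-323) = I*√323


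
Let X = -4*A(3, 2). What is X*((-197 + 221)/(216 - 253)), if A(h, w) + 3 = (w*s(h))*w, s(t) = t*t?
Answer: 3168/37 ≈ 85.622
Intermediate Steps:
s(t) = t**2
A(h, w) = -3 + h**2*w**2 (A(h, w) = -3 + (w*h**2)*w = -3 + h**2*w**2)
X = -132 (X = -4*(-3 + 3**2*2**2) = -4*(-3 + 9*4) = -4*(-3 + 36) = -4*33 = -132)
X*((-197 + 221)/(216 - 253)) = -132*(-197 + 221)/(216 - 253) = -3168/(-37) = -3168*(-1)/37 = -132*(-24/37) = 3168/37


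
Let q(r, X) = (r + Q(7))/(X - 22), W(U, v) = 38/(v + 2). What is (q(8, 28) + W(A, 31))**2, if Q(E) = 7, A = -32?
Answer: 58081/4356 ≈ 13.334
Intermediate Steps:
W(U, v) = 38/(2 + v)
q(r, X) = (7 + r)/(-22 + X) (q(r, X) = (r + 7)/(X - 22) = (7 + r)/(-22 + X))
(q(8, 28) + W(A, 31))**2 = ((7 + 8)/(-22 + 28) + 38/(2 + 31))**2 = (15/6 + 38/33)**2 = ((1/6)*15 + 38*(1/33))**2 = (5/2 + 38/33)**2 = (241/66)**2 = 58081/4356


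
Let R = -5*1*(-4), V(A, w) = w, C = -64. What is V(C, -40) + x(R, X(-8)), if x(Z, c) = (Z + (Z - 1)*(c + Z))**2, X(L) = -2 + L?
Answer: 44060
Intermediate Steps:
R = 20 (R = -5*(-4) = 20)
x(Z, c) = (Z + (-1 + Z)*(Z + c))**2
V(C, -40) + x(R, X(-8)) = -40 + (20**2 - (-2 - 8) + 20*(-2 - 8))**2 = -40 + (400 - 1*(-10) + 20*(-10))**2 = -40 + (400 + 10 - 200)**2 = -40 + 210**2 = -40 + 44100 = 44060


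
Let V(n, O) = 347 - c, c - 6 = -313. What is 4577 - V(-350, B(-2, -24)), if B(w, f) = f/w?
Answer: 3923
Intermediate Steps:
c = -307 (c = 6 - 313 = -307)
V(n, O) = 654 (V(n, O) = 347 - 1*(-307) = 347 + 307 = 654)
4577 - V(-350, B(-2, -24)) = 4577 - 1*654 = 4577 - 654 = 3923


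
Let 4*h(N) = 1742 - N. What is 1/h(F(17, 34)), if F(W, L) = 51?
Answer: 4/1691 ≈ 0.0023655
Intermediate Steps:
h(N) = 871/2 - N/4 (h(N) = (1742 - N)/4 = 871/2 - N/4)
1/h(F(17, 34)) = 1/(871/2 - 1/4*51) = 1/(871/2 - 51/4) = 1/(1691/4) = 4/1691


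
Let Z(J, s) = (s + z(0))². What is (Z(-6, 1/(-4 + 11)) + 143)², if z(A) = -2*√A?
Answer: 49112064/2401 ≈ 20455.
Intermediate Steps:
Z(J, s) = s² (Z(J, s) = (s - 2*√0)² = (s - 2*0)² = (s + 0)² = s²)
(Z(-6, 1/(-4 + 11)) + 143)² = ((1/(-4 + 11))² + 143)² = ((1/7)² + 143)² = ((⅐)² + 143)² = (1/49 + 143)² = (7008/49)² = 49112064/2401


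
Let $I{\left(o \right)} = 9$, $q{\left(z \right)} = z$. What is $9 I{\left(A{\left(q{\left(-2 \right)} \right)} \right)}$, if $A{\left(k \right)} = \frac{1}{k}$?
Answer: $81$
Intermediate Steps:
$9 I{\left(A{\left(q{\left(-2 \right)} \right)} \right)} = 9 \cdot 9 = 81$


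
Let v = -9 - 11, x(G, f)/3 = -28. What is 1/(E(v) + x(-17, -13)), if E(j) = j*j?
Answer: 1/316 ≈ 0.0031646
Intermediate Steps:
x(G, f) = -84 (x(G, f) = 3*(-28) = -84)
v = -20
E(j) = j**2
1/(E(v) + x(-17, -13)) = 1/((-20)**2 - 84) = 1/(400 - 84) = 1/316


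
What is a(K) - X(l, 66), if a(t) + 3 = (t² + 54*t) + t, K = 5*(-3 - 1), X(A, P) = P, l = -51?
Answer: -769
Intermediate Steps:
K = -20 (K = 5*(-4) = -20)
a(t) = -3 + t² + 55*t (a(t) = -3 + ((t² + 54*t) + t) = -3 + (t² + 55*t) = -3 + t² + 55*t)
a(K) - X(l, 66) = (-3 + (-20)² + 55*(-20)) - 1*66 = (-3 + 400 - 1100) - 66 = -703 - 66 = -769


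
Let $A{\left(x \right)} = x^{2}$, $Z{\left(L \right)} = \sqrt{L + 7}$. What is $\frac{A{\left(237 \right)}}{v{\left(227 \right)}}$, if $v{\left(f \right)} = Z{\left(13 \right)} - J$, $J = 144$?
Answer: $- \frac{2022084}{5179} - \frac{56169 \sqrt{5}}{10358} \approx -402.56$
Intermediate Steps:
$Z{\left(L \right)} = \sqrt{7 + L}$
$v{\left(f \right)} = -144 + 2 \sqrt{5}$ ($v{\left(f \right)} = \sqrt{7 + 13} - 144 = \sqrt{20} - 144 = 2 \sqrt{5} - 144 = -144 + 2 \sqrt{5}$)
$\frac{A{\left(237 \right)}}{v{\left(227 \right)}} = \frac{237^{2}}{-144 + 2 \sqrt{5}} = \frac{56169}{-144 + 2 \sqrt{5}}$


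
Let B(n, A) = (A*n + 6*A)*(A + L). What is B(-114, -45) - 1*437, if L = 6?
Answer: -189977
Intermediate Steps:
B(n, A) = (6 + A)*(6*A + A*n) (B(n, A) = (A*n + 6*A)*(A + 6) = (6*A + A*n)*(6 + A) = (6 + A)*(6*A + A*n))
B(-114, -45) - 1*437 = -45*(36 + 6*(-45) + 6*(-114) - 45*(-114)) - 1*437 = -45*(36 - 270 - 684 + 5130) - 437 = -45*4212 - 437 = -189540 - 437 = -189977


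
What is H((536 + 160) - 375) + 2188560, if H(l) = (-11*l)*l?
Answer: 1055109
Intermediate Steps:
H(l) = -11*l**2
H((536 + 160) - 375) + 2188560 = -11*((536 + 160) - 375)**2 + 2188560 = -11*(696 - 375)**2 + 2188560 = -11*321**2 + 2188560 = -11*103041 + 2188560 = -1133451 + 2188560 = 1055109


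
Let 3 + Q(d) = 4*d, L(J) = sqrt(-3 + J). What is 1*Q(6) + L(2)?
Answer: 21 + I ≈ 21.0 + 1.0*I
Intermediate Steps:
Q(d) = -3 + 4*d
1*Q(6) + L(2) = 1*(-3 + 4*6) + sqrt(-3 + 2) = 1*(-3 + 24) + sqrt(-1) = 1*21 + I = 21 + I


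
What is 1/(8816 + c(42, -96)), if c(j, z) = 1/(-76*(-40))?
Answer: 3040/26800641 ≈ 0.00011343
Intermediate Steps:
c(j, z) = 1/3040 (c(j, z) = -1/76*(-1/40) = 1/3040)
1/(8816 + c(42, -96)) = 1/(8816 + 1/3040) = 1/(26800641/3040) = 3040/26800641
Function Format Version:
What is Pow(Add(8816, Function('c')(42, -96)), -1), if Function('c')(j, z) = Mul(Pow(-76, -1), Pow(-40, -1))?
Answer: Rational(3040, 26800641) ≈ 0.00011343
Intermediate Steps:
Function('c')(j, z) = Rational(1, 3040) (Function('c')(j, z) = Mul(Rational(-1, 76), Rational(-1, 40)) = Rational(1, 3040))
Pow(Add(8816, Function('c')(42, -96)), -1) = Pow(Add(8816, Rational(1, 3040)), -1) = Pow(Rational(26800641, 3040), -1) = Rational(3040, 26800641)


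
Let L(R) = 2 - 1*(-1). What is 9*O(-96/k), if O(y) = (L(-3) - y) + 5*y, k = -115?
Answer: 6561/115 ≈ 57.052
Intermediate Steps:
L(R) = 3 (L(R) = 2 + 1 = 3)
O(y) = 3 + 4*y (O(y) = (3 - y) + 5*y = 3 + 4*y)
9*O(-96/k) = 9*(3 + 4*(-96/(-115))) = 9*(3 + 4*(-96*(-1/115))) = 9*(3 + 4*(96/115)) = 9*(3 + 384/115) = 9*(729/115) = 6561/115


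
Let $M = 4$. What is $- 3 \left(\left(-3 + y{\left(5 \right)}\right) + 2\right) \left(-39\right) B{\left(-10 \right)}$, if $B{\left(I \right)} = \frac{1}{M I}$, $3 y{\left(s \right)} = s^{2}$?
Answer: $- \frac{429}{20} \approx -21.45$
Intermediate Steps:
$y{\left(s \right)} = \frac{s^{2}}{3}$
$B{\left(I \right)} = \frac{1}{4 I}$
$- 3 \left(\left(-3 + y{\left(5 \right)}\right) + 2\right) \left(-39\right) B{\left(-10 \right)} = - 3 \left(\left(-3 + \frac{5^{2}}{3}\right) + 2\right) \left(-39\right) \frac{1}{4 \left(-10\right)} = - 3 \left(\left(-3 + \frac{1}{3} \cdot 25\right) + 2\right) \left(-39\right) \frac{1}{4} \left(- \frac{1}{10}\right) = - 3 \left(\left(-3 + \frac{25}{3}\right) + 2\right) \left(-39\right) \left(- \frac{1}{40}\right) = - 3 \left(\frac{16}{3} + 2\right) \left(-39\right) \left(- \frac{1}{40}\right) = \left(-3\right) \frac{22}{3} \left(-39\right) \left(- \frac{1}{40}\right) = \left(-22\right) \left(-39\right) \left(- \frac{1}{40}\right) = 858 \left(- \frac{1}{40}\right) = - \frac{429}{20}$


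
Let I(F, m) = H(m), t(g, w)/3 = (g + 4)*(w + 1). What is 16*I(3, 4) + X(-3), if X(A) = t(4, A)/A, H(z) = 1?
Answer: 32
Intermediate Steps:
t(g, w) = 3*(1 + w)*(4 + g) (t(g, w) = 3*((g + 4)*(w + 1)) = 3*((4 + g)*(1 + w)) = 3*((1 + w)*(4 + g)) = 3*(1 + w)*(4 + g))
I(F, m) = 1
X(A) = (24 + 24*A)/A (X(A) = (12 + 3*4 + 12*A + 3*4*A)/A = (12 + 12 + 12*A + 12*A)/A = (24 + 24*A)/A)
16*I(3, 4) + X(-3) = 16*1 + (24 + 24/(-3)) = 16 + (24 + 24*(-⅓)) = 16 + (24 - 8) = 16 + 16 = 32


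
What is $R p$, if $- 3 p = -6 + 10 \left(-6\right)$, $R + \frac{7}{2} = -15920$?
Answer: $-350317$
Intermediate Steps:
$R = - \frac{31847}{2}$ ($R = - \frac{7}{2} - 15920 = - \frac{31847}{2} \approx -15924.0$)
$p = 22$ ($p = - \frac{-6 + 10 \left(-6\right)}{3} = - \frac{-6 - 60}{3} = \left(- \frac{1}{3}\right) \left(-66\right) = 22$)
$R p = \left(- \frac{31847}{2}\right) 22 = -350317$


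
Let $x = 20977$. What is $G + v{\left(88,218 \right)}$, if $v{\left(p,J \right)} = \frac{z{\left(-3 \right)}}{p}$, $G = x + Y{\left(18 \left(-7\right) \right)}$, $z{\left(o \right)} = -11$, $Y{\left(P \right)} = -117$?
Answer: $\frac{166879}{8} \approx 20860.0$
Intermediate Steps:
$G = 20860$ ($G = 20977 - 117 = 20860$)
$v{\left(p,J \right)} = - \frac{11}{p}$
$G + v{\left(88,218 \right)} = 20860 - \frac{11}{88} = 20860 - \frac{1}{8} = \frac{166879}{8}$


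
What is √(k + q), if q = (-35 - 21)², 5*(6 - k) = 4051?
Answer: √58295/5 ≈ 48.289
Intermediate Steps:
k = -4021/5 (k = 6 - ⅕*4051 = 6 - 4051/5 = -4021/5 ≈ -804.20)
q = 3136 (q = (-56)² = 3136)
√(k + q) = √(-4021/5 + 3136) = √(11659/5) = √58295/5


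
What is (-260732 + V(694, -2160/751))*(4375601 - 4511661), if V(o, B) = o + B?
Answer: 26571252369880/751 ≈ 3.5381e+10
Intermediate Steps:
V(o, B) = B + o
(-260732 + V(694, -2160/751))*(4375601 - 4511661) = (-260732 + (-2160/751 + 694))*(4375601 - 4511661) = (-260732 + (-2160*1/751 + 694))*(-136060) = (-260732 + (-2160/751 + 694))*(-136060) = (-260732 + 519034/751)*(-136060) = -195290698/751*(-136060) = 26571252369880/751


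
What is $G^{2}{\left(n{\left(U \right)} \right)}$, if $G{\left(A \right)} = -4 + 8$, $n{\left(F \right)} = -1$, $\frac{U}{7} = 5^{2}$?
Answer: $16$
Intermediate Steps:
$U = 175$ ($U = 7 \cdot 5^{2} = 7 \cdot 25 = 175$)
$G{\left(A \right)} = 4$
$G^{2}{\left(n{\left(U \right)} \right)} = 4^{2} = 16$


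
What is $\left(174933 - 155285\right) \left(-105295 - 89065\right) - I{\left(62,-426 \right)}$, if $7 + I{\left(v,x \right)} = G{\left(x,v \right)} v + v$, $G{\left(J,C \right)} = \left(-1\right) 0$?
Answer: $-3818785335$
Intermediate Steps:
$G{\left(J,C \right)} = 0$
$I{\left(v,x \right)} = -7 + v$ ($I{\left(v,x \right)} = -7 + \left(0 v + v\right) = -7 + \left(0 + v\right) = -7 + v$)
$\left(174933 - 155285\right) \left(-105295 - 89065\right) - I{\left(62,-426 \right)} = \left(174933 - 155285\right) \left(-105295 - 89065\right) - \left(-7 + 62\right) = 19648 \left(-194360\right) - 55 = -3818785280 - 55 = -3818785335$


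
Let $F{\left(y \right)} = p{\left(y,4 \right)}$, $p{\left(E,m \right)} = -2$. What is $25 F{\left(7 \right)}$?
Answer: $-50$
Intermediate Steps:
$F{\left(y \right)} = -2$
$25 F{\left(7 \right)} = 25 \left(-2\right) = -50$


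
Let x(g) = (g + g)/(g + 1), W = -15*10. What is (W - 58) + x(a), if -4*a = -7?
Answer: -2274/11 ≈ -206.73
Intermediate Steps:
W = -150
a = 7/4 (a = -1/4*(-7) = 7/4 ≈ 1.7500)
x(g) = 2*g/(1 + g) (x(g) = (2*g)/(1 + g) = 2*g/(1 + g))
(W - 58) + x(a) = (-150 - 58) + 2*(7/4)/(1 + 7/4) = -208 + 2*(7/4)/(11/4) = -208 + 2*(7/4)*(4/11) = -208 + 14/11 = -2274/11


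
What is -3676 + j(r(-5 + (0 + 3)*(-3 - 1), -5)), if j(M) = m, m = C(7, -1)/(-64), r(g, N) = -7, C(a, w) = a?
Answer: -235271/64 ≈ -3676.1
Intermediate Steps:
m = -7/64 (m = 7/(-64) = 7*(-1/64) = -7/64 ≈ -0.10938)
j(M) = -7/64
-3676 + j(r(-5 + (0 + 3)*(-3 - 1), -5)) = -3676 - 7/64 = -235271/64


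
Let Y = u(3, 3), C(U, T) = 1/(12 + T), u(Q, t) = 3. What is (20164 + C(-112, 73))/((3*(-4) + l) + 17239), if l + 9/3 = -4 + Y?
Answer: 1713941/1463955 ≈ 1.1708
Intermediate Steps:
Y = 3
l = -4 (l = -3 + (-4 + 3) = -3 - 1 = -4)
(20164 + C(-112, 73))/((3*(-4) + l) + 17239) = (20164 + 1/(12 + 73))/((3*(-4) - 4) + 17239) = (20164 + 1/85)/((-12 - 4) + 17239) = (20164 + 1/85)/(-16 + 17239) = (1713941/85)/17223 = (1713941/85)*(1/17223) = 1713941/1463955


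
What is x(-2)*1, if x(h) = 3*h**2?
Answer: 12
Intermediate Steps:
x(-2)*1 = (3*(-2)**2)*1 = (3*4)*1 = 12*1 = 12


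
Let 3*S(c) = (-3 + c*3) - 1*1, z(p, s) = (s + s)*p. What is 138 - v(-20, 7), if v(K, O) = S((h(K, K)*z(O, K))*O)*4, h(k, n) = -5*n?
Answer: 2352430/3 ≈ 7.8414e+5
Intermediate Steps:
z(p, s) = 2*p*s (z(p, s) = (2*s)*p = 2*p*s)
S(c) = -4/3 + c (S(c) = ((-3 + c*3) - 1*1)/3 = ((-3 + 3*c) - 1)/3 = (-4 + 3*c)/3 = -4/3 + c)
v(K, O) = -16/3 - 40*K²*O² (v(K, O) = (-4/3 + ((-5*K)*(2*O*K))*O)*4 = (-4/3 + ((-5*K)*(2*K*O))*O)*4 = (-4/3 + (-10*O*K²)*O)*4 = (-4/3 - 10*K²*O²)*4 = -16/3 - 40*K²*O²)
138 - v(-20, 7) = 138 - (-16/3 - 40*(-20)²*7²) = 138 - (-16/3 - 40*400*49) = 138 - (-16/3 - 784000) = 138 - 1*(-2352016/3) = 138 + 2352016/3 = 2352430/3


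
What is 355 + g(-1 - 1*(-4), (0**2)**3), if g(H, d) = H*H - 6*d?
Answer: 364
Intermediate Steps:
g(H, d) = H**2 - 6*d
355 + g(-1 - 1*(-4), (0**2)**3) = 355 + ((-1 - 1*(-4))**2 - 6*(0**2)**3) = 355 + ((-1 + 4)**2 - 6*0**3) = 355 + (3**2 - 6*0) = 355 + (9 + 0) = 355 + 9 = 364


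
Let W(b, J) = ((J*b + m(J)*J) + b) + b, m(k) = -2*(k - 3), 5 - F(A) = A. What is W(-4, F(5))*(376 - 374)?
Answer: -16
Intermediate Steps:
F(A) = 5 - A
m(k) = 6 - 2*k (m(k) = -2*(-3 + k) = 6 - 2*k)
W(b, J) = 2*b + J*b + J*(6 - 2*J) (W(b, J) = ((J*b + (6 - 2*J)*J) + b) + b = ((J*b + J*(6 - 2*J)) + b) + b = (b + J*b + J*(6 - 2*J)) + b = 2*b + J*b + J*(6 - 2*J))
W(-4, F(5))*(376 - 374) = (2*(-4) + (5 - 1*5)*(-4) - 2*(5 - 1*5)*(-3 + (5 - 1*5)))*(376 - 374) = (-8 + (5 - 5)*(-4) - 2*(5 - 5)*(-3 + (5 - 5)))*2 = (-8 + 0*(-4) - 2*0*(-3 + 0))*2 = (-8 + 0 - 2*0*(-3))*2 = (-8 + 0 + 0)*2 = -8*2 = -16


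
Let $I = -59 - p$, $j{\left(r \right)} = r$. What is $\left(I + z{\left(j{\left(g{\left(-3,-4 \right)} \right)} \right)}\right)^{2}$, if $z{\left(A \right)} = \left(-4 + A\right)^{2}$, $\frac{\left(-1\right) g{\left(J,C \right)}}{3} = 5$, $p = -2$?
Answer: $92416$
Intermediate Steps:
$g{\left(J,C \right)} = -15$ ($g{\left(J,C \right)} = \left(-3\right) 5 = -15$)
$I = -57$ ($I = -59 - -2 = -59 + 2 = -57$)
$\left(I + z{\left(j{\left(g{\left(-3,-4 \right)} \right)} \right)}\right)^{2} = \left(-57 + \left(-4 - 15\right)^{2}\right)^{2} = \left(-57 + \left(-19\right)^{2}\right)^{2} = \left(-57 + 361\right)^{2} = 304^{2} = 92416$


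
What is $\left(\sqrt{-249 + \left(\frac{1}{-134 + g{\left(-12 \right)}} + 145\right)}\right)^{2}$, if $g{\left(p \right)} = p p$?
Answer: $- \frac{1039}{10} \approx -103.9$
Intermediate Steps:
$g{\left(p \right)} = p^{2}$
$\left(\sqrt{-249 + \left(\frac{1}{-134 + g{\left(-12 \right)}} + 145\right)}\right)^{2} = \left(\sqrt{-249 + \left(\frac{1}{-134 + \left(-12\right)^{2}} + 145\right)}\right)^{2} = \left(\sqrt{-249 + \left(\frac{1}{-134 + 144} + 145\right)}\right)^{2} = \left(\sqrt{-249 + \left(\frac{1}{10} + 145\right)}\right)^{2} = \left(\sqrt{-249 + \frac{1451}{10}}\right)^{2} = \left(\sqrt{- \frac{1039}{10}}\right)^{2} = \left(\frac{i \sqrt{10390}}{10}\right)^{2} = - \frac{1039}{10}$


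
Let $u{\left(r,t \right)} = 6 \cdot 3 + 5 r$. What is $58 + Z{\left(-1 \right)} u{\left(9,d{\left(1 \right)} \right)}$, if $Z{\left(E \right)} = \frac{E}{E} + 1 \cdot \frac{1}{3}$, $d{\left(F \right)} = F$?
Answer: $142$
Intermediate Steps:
$u{\left(r,t \right)} = 18 + 5 r$
$Z{\left(E \right)} = \frac{4}{3}$ ($Z{\left(E \right)} = 1 + 1 \cdot \frac{1}{3} = 1 + \frac{1}{3} = \frac{4}{3}$)
$58 + Z{\left(-1 \right)} u{\left(9,d{\left(1 \right)} \right)} = 58 + \frac{4 \left(18 + 5 \cdot 9\right)}{3} = 58 + \frac{4 \left(18 + 45\right)}{3} = 58 + \frac{4}{3} \cdot 63 = 58 + 84 = 142$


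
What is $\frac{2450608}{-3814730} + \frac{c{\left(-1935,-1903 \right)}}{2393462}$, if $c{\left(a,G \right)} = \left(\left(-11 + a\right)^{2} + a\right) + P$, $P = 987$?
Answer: $\frac{2144252145936}{2282602823815} \approx 0.93939$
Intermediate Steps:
$c{\left(a,G \right)} = 987 + a + \left(-11 + a\right)^{2}$ ($c{\left(a,G \right)} = \left(\left(-11 + a\right)^{2} + a\right) + 987 = \left(a + \left(-11 + a\right)^{2}\right) + 987 = 987 + a + \left(-11 + a\right)^{2}$)
$\frac{2450608}{-3814730} + \frac{c{\left(-1935,-1903 \right)}}{2393462} = \frac{2450608}{-3814730} + \frac{987 - 1935 + \left(-11 - 1935\right)^{2}}{2393462} = 2450608 \left(- \frac{1}{3814730}\right) + \left(987 - 1935 + \left(-1946\right)^{2}\right) \frac{1}{2393462} = - \frac{1225304}{1907365} + \left(987 - 1935 + 3786916\right) \frac{1}{2393462} = - \frac{1225304}{1907365} + 3785968 \cdot \frac{1}{2393462} = - \frac{1225304}{1907365} + \frac{1892984}{1196731} = \frac{2144252145936}{2282602823815}$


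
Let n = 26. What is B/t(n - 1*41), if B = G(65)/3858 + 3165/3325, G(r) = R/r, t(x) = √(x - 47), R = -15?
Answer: -10581829*I*√62/689283140 ≈ -0.12088*I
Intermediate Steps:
t(x) = √(-47 + x)
G(r) = -15/r
B = 10581829/11117470 (B = -15/65/3858 + 3165/3325 = -15*1/65*(1/3858) + 3165*(1/3325) = -3/13*1/3858 + 633/665 = -1/16718 + 633/665 = 10581829/11117470 ≈ 0.95182)
B/t(n - 1*41) = 10581829/(11117470*(√(-47 + (26 - 1*41)))) = 10581829/(11117470*(√(-47 + (26 - 41)))) = 10581829/(11117470*(√(-47 - 15))) = 10581829/(11117470*(√(-62))) = 10581829/(11117470*((I*√62))) = 10581829*(-I*√62/62)/11117470 = -10581829*I*√62/689283140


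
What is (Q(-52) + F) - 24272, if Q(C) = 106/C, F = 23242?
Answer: -26833/26 ≈ -1032.0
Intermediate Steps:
(Q(-52) + F) - 24272 = (106/(-52) + 23242) - 24272 = (106*(-1/52) + 23242) - 24272 = (-53/26 + 23242) - 24272 = 604239/26 - 24272 = -26833/26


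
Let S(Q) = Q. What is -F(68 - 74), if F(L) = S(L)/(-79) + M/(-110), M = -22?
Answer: -109/395 ≈ -0.27595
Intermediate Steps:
F(L) = ⅕ - L/79 (F(L) = L/(-79) - 22/(-110) = L*(-1/79) - 22*(-1/110) = -L/79 + ⅕ = ⅕ - L/79)
-F(68 - 74) = -(⅕ - (68 - 74)/79) = -(⅕ - 1/79*(-6)) = -(⅕ + 6/79) = -1*109/395 = -109/395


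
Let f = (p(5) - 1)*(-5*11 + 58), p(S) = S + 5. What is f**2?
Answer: 729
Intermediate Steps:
p(S) = 5 + S
f = 27 (f = ((5 + 5) - 1)*(-5*11 + 58) = (10 - 1)*(-55 + 58) = 9*3 = 27)
f**2 = 27**2 = 729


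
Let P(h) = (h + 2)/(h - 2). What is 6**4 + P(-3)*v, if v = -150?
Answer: 1266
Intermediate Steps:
P(h) = (2 + h)/(-2 + h)
6**4 + P(-3)*v = 6**4 + ((2 - 3)/(-2 - 3))*(-150) = 1296 + (-1/(-5))*(-150) = 1296 - 1/5*(-1)*(-150) = 1296 + (1/5)*(-150) = 1296 - 30 = 1266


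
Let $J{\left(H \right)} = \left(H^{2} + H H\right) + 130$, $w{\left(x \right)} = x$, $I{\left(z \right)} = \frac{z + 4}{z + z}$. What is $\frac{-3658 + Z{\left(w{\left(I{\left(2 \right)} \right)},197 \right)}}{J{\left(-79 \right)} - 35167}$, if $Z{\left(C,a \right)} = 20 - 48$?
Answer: $\frac{3686}{22555} \approx 0.16342$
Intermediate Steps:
$I{\left(z \right)} = \frac{4 + z}{2 z}$
$Z{\left(C,a \right)} = -28$
$J{\left(H \right)} = 130 + 2 H^{2}$ ($J{\left(H \right)} = \left(H^{2} + H^{2}\right) + 130 = 2 H^{2} + 130 = 130 + 2 H^{2}$)
$\frac{-3658 + Z{\left(w{\left(I{\left(2 \right)} \right)},197 \right)}}{J{\left(-79 \right)} - 35167} = \frac{-3658 - 28}{\left(130 + 2 \left(-79\right)^{2}\right) - 35167} = - \frac{3686}{\left(130 + 2 \cdot 6241\right) - 35167} = - \frac{3686}{\left(130 + 12482\right) - 35167} = - \frac{3686}{12612 - 35167} = - \frac{3686}{-22555} = \left(-3686\right) \left(- \frac{1}{22555}\right) = \frac{3686}{22555}$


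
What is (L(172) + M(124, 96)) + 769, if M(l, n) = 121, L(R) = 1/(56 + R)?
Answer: 202921/228 ≈ 890.00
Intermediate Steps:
(L(172) + M(124, 96)) + 769 = (1/(56 + 172) + 121) + 769 = (1/228 + 121) + 769 = 27589/228 + 769 = 202921/228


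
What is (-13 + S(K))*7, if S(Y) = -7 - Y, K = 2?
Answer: -154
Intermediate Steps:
(-13 + S(K))*7 = (-13 + (-7 - 1*2))*7 = (-13 + (-7 - 2))*7 = (-13 - 9)*7 = -22*7 = -154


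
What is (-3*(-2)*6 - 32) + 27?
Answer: 31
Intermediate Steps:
(-3*(-2)*6 - 32) + 27 = (6*6 - 32) + 27 = (36 - 32) + 27 = 4 + 27 = 31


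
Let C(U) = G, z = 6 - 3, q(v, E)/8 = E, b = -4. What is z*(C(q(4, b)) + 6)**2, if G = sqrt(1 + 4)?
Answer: 123 + 36*sqrt(5) ≈ 203.50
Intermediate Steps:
q(v, E) = 8*E
G = sqrt(5) ≈ 2.2361
z = 3
C(U) = sqrt(5)
z*(C(q(4, b)) + 6)**2 = 3*(sqrt(5) + 6)**2 = 3*(6 + sqrt(5))**2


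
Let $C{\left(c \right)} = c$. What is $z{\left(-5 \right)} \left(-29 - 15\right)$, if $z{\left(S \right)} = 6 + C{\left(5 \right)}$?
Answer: $-484$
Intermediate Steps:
$z{\left(S \right)} = 11$ ($z{\left(S \right)} = 6 + 5 = 11$)
$z{\left(-5 \right)} \left(-29 - 15\right) = 11 \left(-29 - 15\right) = 11 \left(-44\right) = -484$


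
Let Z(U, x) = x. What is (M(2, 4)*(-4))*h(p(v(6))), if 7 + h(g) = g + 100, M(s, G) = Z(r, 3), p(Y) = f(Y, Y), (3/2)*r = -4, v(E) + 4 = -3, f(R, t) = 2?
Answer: -1140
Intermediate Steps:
v(E) = -7 (v(E) = -4 - 3 = -7)
r = -8/3 (r = (⅔)*(-4) = -8/3 ≈ -2.6667)
p(Y) = 2
M(s, G) = 3
h(g) = 93 + g (h(g) = -7 + (g + 100) = -7 + (100 + g) = 93 + g)
(M(2, 4)*(-4))*h(p(v(6))) = (3*(-4))*(93 + 2) = -12*95 = -1140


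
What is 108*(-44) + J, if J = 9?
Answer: -4743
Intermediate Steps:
108*(-44) + J = 108*(-44) + 9 = -4752 + 9 = -4743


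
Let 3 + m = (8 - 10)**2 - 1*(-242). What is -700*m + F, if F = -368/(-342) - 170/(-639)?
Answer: -2065167806/12141 ≈ -1.7010e+5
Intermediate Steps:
F = 16294/12141 (F = -368*(-1/342) - 170*(-1/639) = 184/171 + 170/639 = 16294/12141 ≈ 1.3421)
m = 243 (m = -3 + ((8 - 10)**2 - 1*(-242)) = -3 + ((-2)**2 + 242) = -3 + (4 + 242) = -3 + 246 = 243)
-700*m + F = -700*243 + 16294/12141 = -170100 + 16294/12141 = -2065167806/12141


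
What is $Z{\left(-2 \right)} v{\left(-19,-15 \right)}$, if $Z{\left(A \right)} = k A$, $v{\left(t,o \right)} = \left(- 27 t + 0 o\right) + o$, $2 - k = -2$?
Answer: $-3984$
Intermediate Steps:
$k = 4$ ($k = 2 - -2 = 2 + 2 = 4$)
$v{\left(t,o \right)} = o - 27 t$ ($v{\left(t,o \right)} = \left(- 27 t + 0\right) + o = - 27 t + o = o - 27 t$)
$Z{\left(A \right)} = 4 A$
$Z{\left(-2 \right)} v{\left(-19,-15 \right)} = 4 \left(-2\right) \left(-15 - -513\right) = - 8 \left(-15 + 513\right) = \left(-8\right) 498 = -3984$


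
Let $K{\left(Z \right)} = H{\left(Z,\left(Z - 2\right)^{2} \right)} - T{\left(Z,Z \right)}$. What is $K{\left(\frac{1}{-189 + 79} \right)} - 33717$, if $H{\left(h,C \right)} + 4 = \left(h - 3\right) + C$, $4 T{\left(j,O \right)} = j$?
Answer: $- \frac{816023283}{24200} \approx -33720.0$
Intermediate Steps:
$T{\left(j,O \right)} = \frac{j}{4}$
$H{\left(h,C \right)} = -7 + C + h$ ($H{\left(h,C \right)} = -4 + \left(\left(h - 3\right) + C\right) = -4 + \left(\left(-3 + h\right) + C\right) = -4 + \left(-3 + C + h\right) = -7 + C + h$)
$K{\left(Z \right)} = -7 + \left(-2 + Z\right)^{2} + \frac{3 Z}{4}$ ($K{\left(Z \right)} = \left(-7 + \left(Z - 2\right)^{2} + Z\right) - \frac{Z}{4} = \left(-7 + \left(-2 + Z\right)^{2} + Z\right) - \frac{Z}{4} = \left(-7 + Z + \left(-2 + Z\right)^{2}\right) - \frac{Z}{4} = -7 + \left(-2 + Z\right)^{2} + \frac{3 Z}{4}$)
$K{\left(\frac{1}{-189 + 79} \right)} - 33717 = \left(-3 + \left(\frac{1}{-189 + 79}\right)^{2} - \frac{13}{4 \left(-189 + 79\right)}\right) - 33717 = \left(-3 + \left(\frac{1}{-110}\right)^{2} - \frac{13}{4 \left(-110\right)}\right) - 33717 = \left(-3 + \left(- \frac{1}{110}\right)^{2} - - \frac{13}{440}\right) - 33717 = \left(-3 + \frac{1}{12100} + \frac{13}{440}\right) - 33717 = - \frac{71883}{24200} - 33717 = - \frac{816023283}{24200}$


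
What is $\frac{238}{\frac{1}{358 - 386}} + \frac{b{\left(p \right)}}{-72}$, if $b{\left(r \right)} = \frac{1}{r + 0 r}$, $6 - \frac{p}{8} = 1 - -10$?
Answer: $- \frac{19192319}{2880} \approx -6664.0$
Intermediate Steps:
$p = -40$ ($p = 48 - 8 \left(1 - -10\right) = 48 - 8 \left(1 + 10\right) = 48 - 88 = -40$)
$b{\left(r \right)} = \frac{1}{r}$ ($b{\left(r \right)} = \frac{1}{r + 0} = \frac{1}{r}$)
$\frac{238}{\frac{1}{358 - 386}} + \frac{b{\left(p \right)}}{-72} = \frac{238}{\frac{1}{358 - 386}} + \frac{1}{\left(-40\right) \left(-72\right)} = \frac{238}{\frac{1}{-28}} - - \frac{1}{2880} = \frac{238}{- \frac{1}{28}} + \frac{1}{2880} = 238 \left(-28\right) + \frac{1}{2880} = -6664 + \frac{1}{2880} = - \frac{19192319}{2880}$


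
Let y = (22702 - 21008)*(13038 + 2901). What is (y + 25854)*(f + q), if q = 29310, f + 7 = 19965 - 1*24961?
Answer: 656933621640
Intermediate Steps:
f = -5003 (f = -7 + (19965 - 1*24961) = -7 + (19965 - 24961) = -7 - 4996 = -5003)
y = 27000666 (y = 1694*15939 = 27000666)
(y + 25854)*(f + q) = (27000666 + 25854)*(-5003 + 29310) = 27026520*24307 = 656933621640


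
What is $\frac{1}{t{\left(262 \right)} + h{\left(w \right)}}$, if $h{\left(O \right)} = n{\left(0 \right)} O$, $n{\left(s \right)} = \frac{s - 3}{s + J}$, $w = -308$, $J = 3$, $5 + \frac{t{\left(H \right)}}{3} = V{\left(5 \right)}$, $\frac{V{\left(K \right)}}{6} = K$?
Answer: $\frac{1}{383} \approx 0.002611$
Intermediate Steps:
$V{\left(K \right)} = 6 K$
$t{\left(H \right)} = 75$ ($t{\left(H \right)} = -15 + 3 \cdot 6 \cdot 5 = -15 + 3 \cdot 30 = -15 + 90 = 75$)
$n{\left(s \right)} = \frac{-3 + s}{3 + s}$ ($n{\left(s \right)} = \frac{s - 3}{s + 3} = \frac{-3 + s}{3 + s}$)
$h{\left(O \right)} = - O$ ($h{\left(O \right)} = \frac{-3 + 0}{3 + 0} O = \frac{1}{3} \left(-3\right) O = - O$)
$\frac{1}{t{\left(262 \right)} + h{\left(w \right)}} = \frac{1}{75 - -308} = \frac{1}{75 + 308} = \frac{1}{383}$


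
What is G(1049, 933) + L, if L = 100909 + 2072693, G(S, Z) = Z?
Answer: 2174535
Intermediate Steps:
L = 2173602
G(1049, 933) + L = 933 + 2173602 = 2174535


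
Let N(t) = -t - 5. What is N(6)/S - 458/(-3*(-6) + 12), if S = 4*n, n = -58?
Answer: -52963/3480 ≈ -15.219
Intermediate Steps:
S = -232 (S = 4*(-58) = -232)
N(t) = -5 - t
N(6)/S - 458/(-3*(-6) + 12) = (-5 - 1*6)/(-232) - 458/(-3*(-6) + 12) = (-5 - 6)*(-1/232) - 458/(18 + 12) = -11*(-1/232) - 458/30 = 11/232 - 458*1/30 = 11/232 - 229/15 = -52963/3480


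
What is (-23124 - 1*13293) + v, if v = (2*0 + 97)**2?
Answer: -27008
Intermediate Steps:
v = 9409 (v = (0 + 97)**2 = 97**2 = 9409)
(-23124 - 1*13293) + v = (-23124 - 1*13293) + 9409 = (-23124 - 13293) + 9409 = -36417 + 9409 = -27008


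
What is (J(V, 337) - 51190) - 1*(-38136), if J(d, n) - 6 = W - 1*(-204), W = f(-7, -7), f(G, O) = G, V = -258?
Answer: -12851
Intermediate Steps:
W = -7
J(d, n) = 203 (J(d, n) = 6 + (-7 - 1*(-204)) = 6 + (-7 + 204) = 6 + 197 = 203)
(J(V, 337) - 51190) - 1*(-38136) = (203 - 51190) - 1*(-38136) = -50987 + 38136 = -12851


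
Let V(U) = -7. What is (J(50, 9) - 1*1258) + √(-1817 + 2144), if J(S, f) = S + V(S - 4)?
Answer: -1215 + √327 ≈ -1196.9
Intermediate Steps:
J(S, f) = -7 + S (J(S, f) = S - 7 = -7 + S)
(J(50, 9) - 1*1258) + √(-1817 + 2144) = ((-7 + 50) - 1*1258) + √(-1817 + 2144) = (43 - 1258) + √327 = -1215 + √327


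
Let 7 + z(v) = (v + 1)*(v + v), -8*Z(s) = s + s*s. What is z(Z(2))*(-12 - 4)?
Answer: 118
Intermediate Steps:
Z(s) = -s/8 - s²/8 (Z(s) = -(s + s*s)/8 = -(s + s²)/8 = -s/8 - s²/8)
z(v) = -7 + 2*v*(1 + v) (z(v) = -7 + (v + 1)*(v + v) = -7 + (1 + v)*(2*v) = -7 + 2*v*(1 + v))
z(Z(2))*(-12 - 4) = (-7 + 2*(-⅛*2*(1 + 2)) + 2*(-⅛*2*(1 + 2))²)*(-12 - 4) = (-7 + 2*(-⅛*2*3) + 2*(-⅛*2*3)²)*(-16) = (-7 + 2*(-¾) + 2*(-¾)²)*(-16) = (-7 - 3/2 + 2*(9/16))*(-16) = (-7 - 3/2 + 9/8)*(-16) = -59/8*(-16) = 118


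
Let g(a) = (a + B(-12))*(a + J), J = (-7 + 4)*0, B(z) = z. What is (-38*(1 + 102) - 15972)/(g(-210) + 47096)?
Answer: -9943/46858 ≈ -0.21219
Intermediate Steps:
J = 0 (J = -3*0 = 0)
g(a) = a*(-12 + a) (g(a) = (a - 12)*(a + 0) = (-12 + a)*a = a*(-12 + a))
(-38*(1 + 102) - 15972)/(g(-210) + 47096) = (-38*(1 + 102) - 15972)/(-210*(-12 - 210) + 47096) = (-38*103 - 15972)/(-210*(-222) + 47096) = (-3914 - 15972)/(46620 + 47096) = -19886/93716 = -19886*1/93716 = -9943/46858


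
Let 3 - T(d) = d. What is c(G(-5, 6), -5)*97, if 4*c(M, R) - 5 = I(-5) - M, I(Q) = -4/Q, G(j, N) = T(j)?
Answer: -1067/20 ≈ -53.350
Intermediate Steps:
T(d) = 3 - d
G(j, N) = 3 - j
c(M, R) = 29/20 - M/4 (c(M, R) = 5/4 + (-4/(-5) - M)/4 = 5/4 + (-4*(-1/5) - M)/4 = 5/4 + (4/5 - M)/4 = 5/4 + (1/5 - M/4) = 29/20 - M/4)
c(G(-5, 6), -5)*97 = (29/20 - (3 - 1*(-5))/4)*97 = (29/20 - (3 + 5)/4)*97 = (29/20 - 1/4*8)*97 = (29/20 - 2)*97 = -11/20*97 = -1067/20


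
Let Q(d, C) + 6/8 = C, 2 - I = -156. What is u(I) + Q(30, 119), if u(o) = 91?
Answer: 837/4 ≈ 209.25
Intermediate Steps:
I = 158 (I = 2 - 1*(-156) = 2 + 156 = 158)
Q(d, C) = -¾ + C
u(I) + Q(30, 119) = 91 + (-¾ + 119) = 91 + 473/4 = 837/4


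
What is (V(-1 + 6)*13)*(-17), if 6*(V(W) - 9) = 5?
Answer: -13039/6 ≈ -2173.2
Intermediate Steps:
V(W) = 59/6 (V(W) = 9 + (1/6)*5 = 9 + 5/6 = 59/6)
(V(-1 + 6)*13)*(-17) = ((59/6)*13)*(-17) = (767/6)*(-17) = -13039/6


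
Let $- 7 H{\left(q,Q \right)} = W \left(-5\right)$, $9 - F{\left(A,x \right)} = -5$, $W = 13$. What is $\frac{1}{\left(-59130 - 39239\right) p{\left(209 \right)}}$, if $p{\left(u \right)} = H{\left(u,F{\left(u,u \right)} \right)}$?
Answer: $- \frac{7}{6393985} \approx -1.0948 \cdot 10^{-6}$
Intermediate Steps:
$F{\left(A,x \right)} = 14$ ($F{\left(A,x \right)} = 9 - -5 = 9 + 5 = 14$)
$H{\left(q,Q \right)} = \frac{65}{7}$ ($H{\left(q,Q \right)} = - \frac{13 \left(-5\right)}{7} = \left(- \frac{1}{7}\right) \left(-65\right) = \frac{65}{7}$)
$p{\left(u \right)} = \frac{65}{7}$
$\frac{1}{\left(-59130 - 39239\right) p{\left(209 \right)}} = \frac{1}{\left(-59130 - 39239\right) \frac{65}{7}} = \frac{1}{-98369} \cdot \frac{7}{65} = \left(- \frac{1}{98369}\right) \frac{7}{65} = - \frac{7}{6393985}$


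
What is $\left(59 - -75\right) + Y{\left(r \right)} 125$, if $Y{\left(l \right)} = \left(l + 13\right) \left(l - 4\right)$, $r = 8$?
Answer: $10634$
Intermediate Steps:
$Y{\left(l \right)} = \left(-4 + l\right) \left(13 + l\right)$ ($Y{\left(l \right)} = \left(13 + l\right) \left(-4 + l\right) = \left(-4 + l\right) \left(13 + l\right)$)
$\left(59 - -75\right) + Y{\left(r \right)} 125 = \left(59 - -75\right) + \left(-52 + 8^{2} + 9 \cdot 8\right) 125 = \left(59 + 75\right) + \left(-52 + 64 + 72\right) 125 = 134 + 84 \cdot 125 = 134 + 10500 = 10634$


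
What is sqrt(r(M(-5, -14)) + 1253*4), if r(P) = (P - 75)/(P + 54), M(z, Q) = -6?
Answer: sqrt(80165)/4 ≈ 70.784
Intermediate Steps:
r(P) = (-75 + P)/(54 + P)
sqrt(r(M(-5, -14)) + 1253*4) = sqrt((-75 - 6)/(54 - 6) + 1253*4) = sqrt(-81/48 + 5012) = sqrt((1/48)*(-81) + 5012) = sqrt(-27/16 + 5012) = sqrt(80165/16) = sqrt(80165)/4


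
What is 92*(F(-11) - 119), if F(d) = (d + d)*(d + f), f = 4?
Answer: 3220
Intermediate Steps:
F(d) = 2*d*(4 + d) (F(d) = (d + d)*(d + 4) = (2*d)*(4 + d) = 2*d*(4 + d))
92*(F(-11) - 119) = 92*(2*(-11)*(4 - 11) - 119) = 92*(2*(-11)*(-7) - 119) = 92*(154 - 119) = 92*35 = 3220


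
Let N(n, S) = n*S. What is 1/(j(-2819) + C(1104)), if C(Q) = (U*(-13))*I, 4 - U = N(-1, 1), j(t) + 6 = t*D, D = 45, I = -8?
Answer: -1/126341 ≈ -7.9151e-6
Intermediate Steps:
N(n, S) = S*n
j(t) = -6 + 45*t (j(t) = -6 + t*45 = -6 + 45*t)
U = 5 (U = 4 - (-1) = 4 - 1*(-1) = 4 + 1 = 5)
C(Q) = 520 (C(Q) = (5*(-13))*(-8) = -65*(-8) = 520)
1/(j(-2819) + C(1104)) = 1/((-6 + 45*(-2819)) + 520) = 1/((-6 - 126855) + 520) = 1/(-126861 + 520) = 1/(-126341) = -1/126341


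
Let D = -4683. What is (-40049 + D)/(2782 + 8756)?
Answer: -22366/5769 ≈ -3.8769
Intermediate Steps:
(-40049 + D)/(2782 + 8756) = (-40049 - 4683)/(2782 + 8756) = -44732/11538 = -44732*1/11538 = -22366/5769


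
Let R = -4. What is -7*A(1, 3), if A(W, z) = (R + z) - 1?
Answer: 14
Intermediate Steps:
A(W, z) = -5 + z (A(W, z) = (-4 + z) - 1 = -5 + z)
-7*A(1, 3) = -7*(-5 + 3) = -7*(-2) = 14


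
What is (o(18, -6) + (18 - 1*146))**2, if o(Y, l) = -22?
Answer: 22500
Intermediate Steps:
(o(18, -6) + (18 - 1*146))**2 = (-22 + (18 - 1*146))**2 = (-22 + (18 - 146))**2 = (-22 - 128)**2 = (-150)**2 = 22500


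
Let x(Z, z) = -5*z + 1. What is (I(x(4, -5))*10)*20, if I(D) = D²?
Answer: 135200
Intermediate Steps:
x(Z, z) = 1 - 5*z
(I(x(4, -5))*10)*20 = ((1 - 5*(-5))²*10)*20 = ((1 + 25)²*10)*20 = (26²*10)*20 = (676*10)*20 = 6760*20 = 135200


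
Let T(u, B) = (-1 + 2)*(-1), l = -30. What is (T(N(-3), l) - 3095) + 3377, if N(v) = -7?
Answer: 281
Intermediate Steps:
T(u, B) = -1 (T(u, B) = 1*(-1) = -1)
(T(N(-3), l) - 3095) + 3377 = (-1 - 3095) + 3377 = -3096 + 3377 = 281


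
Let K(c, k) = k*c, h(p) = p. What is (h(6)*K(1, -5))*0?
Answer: 0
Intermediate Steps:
K(c, k) = c*k
(h(6)*K(1, -5))*0 = (6*(1*(-5)))*0 = (6*(-5))*0 = -30*0 = 0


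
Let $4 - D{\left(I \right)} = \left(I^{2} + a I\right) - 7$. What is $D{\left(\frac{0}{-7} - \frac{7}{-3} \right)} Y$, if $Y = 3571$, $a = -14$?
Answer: $\frac{1228424}{9} \approx 1.3649 \cdot 10^{5}$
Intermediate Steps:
$D{\left(I \right)} = 11 - I^{2} + 14 I$ ($D{\left(I \right)} = 4 - \left(\left(I^{2} - 14 I\right) - 7\right) = 4 - \left(-7 + I^{2} - 14 I\right) = 4 + \left(7 - I^{2} + 14 I\right) = 11 - I^{2} + 14 I$)
$D{\left(\frac{0}{-7} - \frac{7}{-3} \right)} Y = \left(11 - \left(\frac{0}{-7} - \frac{7}{-3}\right)^{2} + 14 \left(\frac{0}{-7} - \frac{7}{-3}\right)\right) 3571 = \left(11 - \left(0 \left(- \frac{1}{7}\right) - - \frac{7}{3}\right)^{2} + 14 \left(0 \left(- \frac{1}{7}\right) - - \frac{7}{3}\right)\right) 3571 = \left(11 - \left(0 + \frac{7}{3}\right)^{2} + 14 \left(0 + \frac{7}{3}\right)\right) 3571 = \left(11 - \left(\frac{7}{3}\right)^{2} + 14 \cdot \frac{7}{3}\right) 3571 = \left(11 - \frac{49}{9} + \frac{98}{3}\right) 3571 = \frac{344}{9} \cdot 3571 = \frac{1228424}{9}$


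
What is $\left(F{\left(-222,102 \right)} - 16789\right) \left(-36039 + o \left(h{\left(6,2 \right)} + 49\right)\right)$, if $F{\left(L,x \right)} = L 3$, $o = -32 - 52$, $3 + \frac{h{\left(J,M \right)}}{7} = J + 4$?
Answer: $772750305$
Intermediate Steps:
$h{\left(J,M \right)} = 7 + 7 J$ ($h{\left(J,M \right)} = -21 + 7 \left(J + 4\right) = -21 + 7 \left(4 + J\right) = -21 + \left(28 + 7 J\right) = 7 + 7 J$)
$o = -84$ ($o = -32 - 52 = -84$)
$F{\left(L,x \right)} = 3 L$
$\left(F{\left(-222,102 \right)} - 16789\right) \left(-36039 + o \left(h{\left(6,2 \right)} + 49\right)\right) = \left(3 \left(-222\right) - 16789\right) \left(-36039 - 84 \left(\left(7 + 7 \cdot 6\right) + 49\right)\right) = \left(-666 - 16789\right) \left(-36039 - 84 \left(\left(7 + 42\right) + 49\right)\right) = - 17455 \left(-36039 - 84 \left(49 + 49\right)\right) = - 17455 \left(-36039 - 8232\right) = \left(-17455\right) \left(-44271\right) = 772750305$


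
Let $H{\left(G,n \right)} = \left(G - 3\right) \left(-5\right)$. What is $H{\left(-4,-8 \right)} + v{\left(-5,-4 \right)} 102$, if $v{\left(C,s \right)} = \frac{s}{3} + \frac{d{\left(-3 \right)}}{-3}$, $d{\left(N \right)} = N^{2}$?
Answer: $-407$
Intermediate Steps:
$H{\left(G,n \right)} = 15 - 5 G$ ($H{\left(G,n \right)} = \left(-3 + G\right) \left(-5\right) = 15 - 5 G$)
$v{\left(C,s \right)} = -3 + \frac{s}{3}$ ($v{\left(C,s \right)} = \frac{s}{3} + \frac{\left(-3\right)^{2}}{-3} = s \frac{1}{3} + 9 \left(- \frac{1}{3}\right) = \frac{s}{3} - 3 = -3 + \frac{s}{3}$)
$H{\left(-4,-8 \right)} + v{\left(-5,-4 \right)} 102 = \left(15 - -20\right) + \left(-3 + \frac{1}{3} \left(-4\right)\right) 102 = \left(15 + 20\right) + \left(-3 - \frac{4}{3}\right) 102 = 35 - 442 = -407$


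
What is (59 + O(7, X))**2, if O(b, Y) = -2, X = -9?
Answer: 3249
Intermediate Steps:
(59 + O(7, X))**2 = (59 - 2)**2 = 57**2 = 3249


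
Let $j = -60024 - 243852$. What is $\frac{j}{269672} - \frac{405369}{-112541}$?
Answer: $\frac{1444580001}{583637626} \approx 2.4751$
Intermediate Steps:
$j = -303876$ ($j = -60024 - 243852 = -303876$)
$\frac{j}{269672} - \frac{405369}{-112541} = - \frac{303876}{269672} - \frac{405369}{-112541} = \left(-303876\right) \frac{1}{269672} - - \frac{405369}{112541} = - \frac{75969}{67418} + \frac{405369}{112541} = \frac{1444580001}{583637626}$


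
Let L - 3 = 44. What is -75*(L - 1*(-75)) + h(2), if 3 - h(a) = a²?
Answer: -9151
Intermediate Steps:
L = 47 (L = 3 + 44 = 47)
h(a) = 3 - a²
-75*(L - 1*(-75)) + h(2) = -75*(47 - 1*(-75)) + (3 - 1*2²) = -75*(47 + 75) + (3 - 1*4) = -75*122 + (3 - 4) = -9150 - 1 = -9151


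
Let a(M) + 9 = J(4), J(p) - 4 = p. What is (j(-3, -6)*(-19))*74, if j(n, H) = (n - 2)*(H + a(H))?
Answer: -49210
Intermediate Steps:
J(p) = 4 + p
a(M) = -1 (a(M) = -9 + (4 + 4) = -9 + 8 = -1)
j(n, H) = (-1 + H)*(-2 + n) (j(n, H) = (n - 2)*(H - 1) = (-2 + n)*(-1 + H) = (-1 + H)*(-2 + n))
(j(-3, -6)*(-19))*74 = ((2 - 1*(-3) - 2*(-6) - 6*(-3))*(-19))*74 = ((2 + 3 + 12 + 18)*(-19))*74 = (35*(-19))*74 = -665*74 = -49210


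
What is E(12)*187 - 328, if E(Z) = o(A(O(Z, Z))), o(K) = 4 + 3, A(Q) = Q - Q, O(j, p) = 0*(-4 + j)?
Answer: 981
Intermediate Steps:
O(j, p) = 0
A(Q) = 0
o(K) = 7
E(Z) = 7
E(12)*187 - 328 = 7*187 - 328 = 1309 - 328 = 981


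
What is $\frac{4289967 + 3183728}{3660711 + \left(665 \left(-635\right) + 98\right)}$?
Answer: $\frac{7473695}{3238534} \approx 2.3077$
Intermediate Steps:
$\frac{4289967 + 3183728}{3660711 + \left(665 \left(-635\right) + 98\right)} = \frac{7473695}{3660711 + \left(-422275 + 98\right)} = \frac{7473695}{3660711 - 422177} = \frac{7473695}{3238534}$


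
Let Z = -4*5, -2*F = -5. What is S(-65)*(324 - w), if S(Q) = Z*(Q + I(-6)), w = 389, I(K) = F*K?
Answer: -104000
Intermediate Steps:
F = 5/2 (F = -1/2*(-5) = 5/2 ≈ 2.5000)
I(K) = 5*K/2
Z = -20
S(Q) = 300 - 20*Q (S(Q) = -20*(Q + (5/2)*(-6)) = -20*(Q - 15) = -20*(-15 + Q) = 300 - 20*Q)
S(-65)*(324 - w) = (300 - 20*(-65))*(324 - 1*389) = (300 + 1300)*(324 - 389) = 1600*(-65) = -104000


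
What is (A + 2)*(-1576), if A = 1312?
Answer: -2070864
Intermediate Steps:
(A + 2)*(-1576) = (1312 + 2)*(-1576) = 1314*(-1576) = -2070864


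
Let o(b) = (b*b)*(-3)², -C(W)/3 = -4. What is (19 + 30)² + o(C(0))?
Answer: 3697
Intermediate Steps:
C(W) = 12 (C(W) = -3*(-4) = 12)
o(b) = 9*b² (o(b) = b²*9 = 9*b²)
(19 + 30)² + o(C(0)) = (19 + 30)² + 9*12² = 49² + 9*144 = 2401 + 1296 = 3697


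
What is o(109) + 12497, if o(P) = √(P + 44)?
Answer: 12497 + 3*√17 ≈ 12509.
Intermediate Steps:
o(P) = √(44 + P)
o(109) + 12497 = √(44 + 109) + 12497 = √153 + 12497 = 3*√17 + 12497 = 12497 + 3*√17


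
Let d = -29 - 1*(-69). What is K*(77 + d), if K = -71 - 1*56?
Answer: -14859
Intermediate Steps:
K = -127 (K = -71 - 56 = -127)
d = 40 (d = -29 + 69 = 40)
K*(77 + d) = -127*(77 + 40) = -127*117 = -14859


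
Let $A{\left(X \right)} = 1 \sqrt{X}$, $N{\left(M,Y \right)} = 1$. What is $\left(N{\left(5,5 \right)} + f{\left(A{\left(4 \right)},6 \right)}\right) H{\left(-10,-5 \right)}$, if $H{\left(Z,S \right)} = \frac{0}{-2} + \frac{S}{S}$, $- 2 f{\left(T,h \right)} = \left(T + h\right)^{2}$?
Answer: $-31$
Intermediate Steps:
$A{\left(X \right)} = \sqrt{X}$
$f{\left(T,h \right)} = - \frac{\left(T + h\right)^{2}}{2}$
$H{\left(Z,S \right)} = 1$ ($H{\left(Z,S \right)} = 0 \left(- \frac{1}{2}\right) + 1 = 0 + 1 = 1$)
$\left(N{\left(5,5 \right)} + f{\left(A{\left(4 \right)},6 \right)}\right) H{\left(-10,-5 \right)} = \left(1 - \frac{\left(\sqrt{4} + 6\right)^{2}}{2}\right) 1 = \left(1 - \frac{\left(2 + 6\right)^{2}}{2}\right) 1 = \left(1 - \frac{8^{2}}{2}\right) 1 = \left(1 - 32\right) 1 = \left(-31\right) 1 = -31$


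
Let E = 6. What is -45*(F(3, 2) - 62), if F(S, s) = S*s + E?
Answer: 2250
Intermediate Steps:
F(S, s) = 6 + S*s (F(S, s) = S*s + 6 = 6 + S*s)
-45*(F(3, 2) - 62) = -45*((6 + 3*2) - 62) = -45*((6 + 6) - 62) = -45*(12 - 62) = -45*(-50) = 2250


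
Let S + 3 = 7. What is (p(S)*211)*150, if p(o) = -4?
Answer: -126600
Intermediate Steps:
S = 4 (S = -3 + 7 = 4)
(p(S)*211)*150 = -4*211*150 = -844*150 = -126600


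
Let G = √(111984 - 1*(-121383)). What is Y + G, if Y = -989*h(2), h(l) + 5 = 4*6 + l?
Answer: -20769 + √233367 ≈ -20286.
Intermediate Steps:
h(l) = 19 + l (h(l) = -5 + (4*6 + l) = -5 + (24 + l) = 19 + l)
G = √233367 (G = √(111984 + 121383) = √233367 ≈ 483.08)
Y = -20769 (Y = -989*(19 + 2) = -989*21 = -20769)
Y + G = -20769 + √233367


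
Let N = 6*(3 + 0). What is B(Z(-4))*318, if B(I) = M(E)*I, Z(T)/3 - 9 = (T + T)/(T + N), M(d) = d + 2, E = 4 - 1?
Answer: 281430/7 ≈ 40204.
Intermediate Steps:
E = 3
M(d) = 2 + d
N = 18 (N = 6*3 = 18)
Z(T) = 27 + 6*T/(18 + T) (Z(T) = 27 + 3*((T + T)/(T + 18)) = 27 + 3*((2*T)/(18 + T)) = 27 + 3*(2*T/(18 + T)) = 27 + 6*T/(18 + T))
B(I) = 5*I (B(I) = (2 + 3)*I = 5*I)
B(Z(-4))*318 = (5*(3*(162 + 11*(-4))/(18 - 4)))*318 = (5*(3*(162 - 44)/14))*318 = (5*(3*(1/14)*118))*318 = (5*(177/7))*318 = (885/7)*318 = 281430/7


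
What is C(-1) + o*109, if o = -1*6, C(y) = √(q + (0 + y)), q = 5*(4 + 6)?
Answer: -647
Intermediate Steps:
q = 50 (q = 5*10 = 50)
C(y) = √(50 + y) (C(y) = √(50 + (0 + y)) = √(50 + y))
o = -6
C(-1) + o*109 = √(50 - 1) - 6*109 = √49 - 654 = 7 - 654 = -647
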